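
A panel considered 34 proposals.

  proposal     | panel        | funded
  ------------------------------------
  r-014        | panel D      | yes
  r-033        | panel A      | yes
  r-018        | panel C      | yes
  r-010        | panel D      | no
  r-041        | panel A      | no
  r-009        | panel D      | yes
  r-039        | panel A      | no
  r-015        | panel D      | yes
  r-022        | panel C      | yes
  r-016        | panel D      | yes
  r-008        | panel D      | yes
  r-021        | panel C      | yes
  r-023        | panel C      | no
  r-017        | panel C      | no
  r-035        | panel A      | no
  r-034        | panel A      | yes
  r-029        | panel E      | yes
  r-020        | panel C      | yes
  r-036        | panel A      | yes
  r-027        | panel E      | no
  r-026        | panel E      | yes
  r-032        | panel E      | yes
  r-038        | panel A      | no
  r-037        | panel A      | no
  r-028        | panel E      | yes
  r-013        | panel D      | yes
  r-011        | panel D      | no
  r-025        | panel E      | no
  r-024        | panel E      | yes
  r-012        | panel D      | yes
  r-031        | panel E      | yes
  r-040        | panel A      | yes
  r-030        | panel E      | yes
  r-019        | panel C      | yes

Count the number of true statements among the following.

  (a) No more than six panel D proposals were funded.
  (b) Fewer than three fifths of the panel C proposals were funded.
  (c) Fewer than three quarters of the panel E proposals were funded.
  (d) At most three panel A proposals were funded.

(a) panel D: |A| = 9, |A ∩ B| = 7; needs |A ∩ B| ≤ 6 — false.
(b) panel C: |A| = 7, |A ∩ B| = 5; needs |A ∩ B| / |A| < 3/5 — false.
(c) panel E: |A| = 9, |A ∩ B| = 7; needs |A ∩ B| / |A| < 3/4 — false.
(d) panel A: |A| = 9, |A ∩ B| = 4; needs |A ∩ B| ≤ 3 — false.

0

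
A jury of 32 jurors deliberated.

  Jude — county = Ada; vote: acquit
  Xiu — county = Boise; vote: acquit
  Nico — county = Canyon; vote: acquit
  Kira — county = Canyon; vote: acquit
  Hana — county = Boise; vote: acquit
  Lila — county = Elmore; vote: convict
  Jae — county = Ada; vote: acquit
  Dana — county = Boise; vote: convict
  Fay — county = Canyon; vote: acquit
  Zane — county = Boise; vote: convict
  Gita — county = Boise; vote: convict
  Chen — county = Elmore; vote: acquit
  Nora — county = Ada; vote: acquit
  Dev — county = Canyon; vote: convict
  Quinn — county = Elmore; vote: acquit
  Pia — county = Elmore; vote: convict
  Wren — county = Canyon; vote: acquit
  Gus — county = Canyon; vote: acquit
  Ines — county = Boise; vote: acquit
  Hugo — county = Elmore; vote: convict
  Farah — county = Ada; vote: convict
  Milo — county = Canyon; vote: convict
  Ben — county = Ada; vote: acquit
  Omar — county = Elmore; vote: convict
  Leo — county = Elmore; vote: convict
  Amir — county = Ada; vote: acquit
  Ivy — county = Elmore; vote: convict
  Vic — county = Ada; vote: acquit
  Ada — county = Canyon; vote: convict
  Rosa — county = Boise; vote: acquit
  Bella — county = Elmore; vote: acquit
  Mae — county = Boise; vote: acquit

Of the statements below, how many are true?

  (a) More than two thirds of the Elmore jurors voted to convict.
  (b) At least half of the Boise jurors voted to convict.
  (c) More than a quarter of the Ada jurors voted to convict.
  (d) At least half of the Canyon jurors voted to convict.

(a) Elmore: |A| = 9, |A ∩ B| = 6; needs |A ∩ B| / |A| > 2/3 — false.
(b) Boise: |A| = 8, |A ∩ B| = 3; needs |A ∩ B| ≥ |A ∖ B| — false.
(c) Ada: |A| = 7, |A ∩ B| = 1; needs |A ∩ B| / |A| > 1/4 — false.
(d) Canyon: |A| = 8, |A ∩ B| = 3; needs |A ∩ B| ≥ |A ∖ B| — false.

0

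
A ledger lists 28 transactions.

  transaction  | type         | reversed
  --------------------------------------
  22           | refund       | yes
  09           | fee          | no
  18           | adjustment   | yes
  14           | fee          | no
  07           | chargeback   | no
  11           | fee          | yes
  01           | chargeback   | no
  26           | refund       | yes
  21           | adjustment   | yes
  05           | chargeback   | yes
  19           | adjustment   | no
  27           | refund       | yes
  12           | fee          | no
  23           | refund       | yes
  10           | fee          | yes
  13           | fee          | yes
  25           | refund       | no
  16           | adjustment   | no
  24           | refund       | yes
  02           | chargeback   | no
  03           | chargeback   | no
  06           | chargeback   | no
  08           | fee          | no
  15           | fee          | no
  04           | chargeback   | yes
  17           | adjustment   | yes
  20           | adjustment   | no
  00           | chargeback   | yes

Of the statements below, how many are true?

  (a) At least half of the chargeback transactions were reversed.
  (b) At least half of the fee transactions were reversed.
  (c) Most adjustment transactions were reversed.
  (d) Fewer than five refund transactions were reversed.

(a) chargeback: |A| = 8, |A ∩ B| = 3; needs |A ∩ B| ≥ |A ∖ B| — false.
(b) fee: |A| = 8, |A ∩ B| = 3; needs |A ∩ B| ≥ |A ∖ B| — false.
(c) adjustment: |A| = 6, |A ∩ B| = 3; needs |A ∩ B| > |A ∖ B| — false.
(d) refund: |A| = 6, |A ∩ B| = 5; needs |A ∩ B| < 5 — false.

0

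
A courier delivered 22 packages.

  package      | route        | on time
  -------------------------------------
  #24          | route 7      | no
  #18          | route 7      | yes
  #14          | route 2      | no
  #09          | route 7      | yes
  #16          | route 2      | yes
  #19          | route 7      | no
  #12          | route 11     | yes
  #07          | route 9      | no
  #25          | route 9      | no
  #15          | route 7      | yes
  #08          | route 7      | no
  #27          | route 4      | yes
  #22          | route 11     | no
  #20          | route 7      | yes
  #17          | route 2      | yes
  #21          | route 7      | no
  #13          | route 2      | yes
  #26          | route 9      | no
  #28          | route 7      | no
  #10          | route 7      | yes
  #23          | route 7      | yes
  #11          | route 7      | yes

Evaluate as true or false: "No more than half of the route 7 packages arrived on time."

False

The determiner here denotes the relation: |A ∩ B| ≤ |A ∖ B|.
A (the restrictor) = {#24, #18, #09, #19, #15, #08, #20, #21, #28, #10, #23, #11}, |A| = 12.
A ∩ B = {#18, #09, #15, #20, #10, #23, #11}, so |A ∩ B| = 7.
A ∖ B = {#24, #19, #08, #21, #28}, so |A ∖ B| = 5.
7 > 5, so the statement is false.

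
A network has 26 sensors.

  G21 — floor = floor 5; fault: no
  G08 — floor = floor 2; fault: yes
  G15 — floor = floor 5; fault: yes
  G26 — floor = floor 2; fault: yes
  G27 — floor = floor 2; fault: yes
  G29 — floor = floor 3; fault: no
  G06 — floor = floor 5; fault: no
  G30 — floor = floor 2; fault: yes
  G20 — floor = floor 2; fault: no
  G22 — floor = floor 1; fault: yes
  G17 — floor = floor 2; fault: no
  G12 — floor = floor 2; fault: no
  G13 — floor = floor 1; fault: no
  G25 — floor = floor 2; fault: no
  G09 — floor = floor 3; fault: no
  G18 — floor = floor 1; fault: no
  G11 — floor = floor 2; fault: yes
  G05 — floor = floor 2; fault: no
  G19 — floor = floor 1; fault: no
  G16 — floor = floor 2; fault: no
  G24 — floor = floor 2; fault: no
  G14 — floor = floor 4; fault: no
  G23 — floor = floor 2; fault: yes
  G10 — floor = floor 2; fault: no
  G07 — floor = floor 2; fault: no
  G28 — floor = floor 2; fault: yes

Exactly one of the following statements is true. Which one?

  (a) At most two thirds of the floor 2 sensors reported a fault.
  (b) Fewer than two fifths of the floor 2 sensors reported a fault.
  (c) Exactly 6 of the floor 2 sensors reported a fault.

|A| = 16, |A ∩ B| = 7, |A ∖ B| = 9.
(a) requires |A ∩ B| / |A| ≤ 2/3: true.
(b) requires |A ∩ B| / |A| < 2/5: false.
(c) requires |A ∩ B| = 6: false.

(a)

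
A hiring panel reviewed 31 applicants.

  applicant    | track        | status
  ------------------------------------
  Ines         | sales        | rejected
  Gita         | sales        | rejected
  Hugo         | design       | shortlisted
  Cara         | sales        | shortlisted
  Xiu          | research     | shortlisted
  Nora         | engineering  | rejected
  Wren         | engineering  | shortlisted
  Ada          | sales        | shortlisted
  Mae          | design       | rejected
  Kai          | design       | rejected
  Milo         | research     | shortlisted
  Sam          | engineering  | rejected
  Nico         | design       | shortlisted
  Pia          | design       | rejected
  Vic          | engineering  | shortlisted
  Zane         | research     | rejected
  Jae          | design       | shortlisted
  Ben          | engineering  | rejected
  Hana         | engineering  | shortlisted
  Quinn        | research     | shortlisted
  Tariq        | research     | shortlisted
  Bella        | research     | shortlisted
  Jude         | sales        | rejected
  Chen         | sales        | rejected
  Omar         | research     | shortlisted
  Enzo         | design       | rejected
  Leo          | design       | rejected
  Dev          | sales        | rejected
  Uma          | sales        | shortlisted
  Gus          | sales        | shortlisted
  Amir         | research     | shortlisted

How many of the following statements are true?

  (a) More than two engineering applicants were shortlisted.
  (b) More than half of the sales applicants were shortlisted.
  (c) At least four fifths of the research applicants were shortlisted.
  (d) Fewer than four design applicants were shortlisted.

3

(a) engineering: |A| = 6, |A ∩ B| = 3; needs |A ∩ B| > 2 — true.
(b) sales: |A| = 9, |A ∩ B| = 4; needs |A ∩ B| > |A ∖ B| — false.
(c) research: |A| = 8, |A ∩ B| = 7; needs |A ∩ B| / |A| ≥ 4/5 — true.
(d) design: |A| = 8, |A ∩ B| = 3; needs |A ∩ B| < 4 — true.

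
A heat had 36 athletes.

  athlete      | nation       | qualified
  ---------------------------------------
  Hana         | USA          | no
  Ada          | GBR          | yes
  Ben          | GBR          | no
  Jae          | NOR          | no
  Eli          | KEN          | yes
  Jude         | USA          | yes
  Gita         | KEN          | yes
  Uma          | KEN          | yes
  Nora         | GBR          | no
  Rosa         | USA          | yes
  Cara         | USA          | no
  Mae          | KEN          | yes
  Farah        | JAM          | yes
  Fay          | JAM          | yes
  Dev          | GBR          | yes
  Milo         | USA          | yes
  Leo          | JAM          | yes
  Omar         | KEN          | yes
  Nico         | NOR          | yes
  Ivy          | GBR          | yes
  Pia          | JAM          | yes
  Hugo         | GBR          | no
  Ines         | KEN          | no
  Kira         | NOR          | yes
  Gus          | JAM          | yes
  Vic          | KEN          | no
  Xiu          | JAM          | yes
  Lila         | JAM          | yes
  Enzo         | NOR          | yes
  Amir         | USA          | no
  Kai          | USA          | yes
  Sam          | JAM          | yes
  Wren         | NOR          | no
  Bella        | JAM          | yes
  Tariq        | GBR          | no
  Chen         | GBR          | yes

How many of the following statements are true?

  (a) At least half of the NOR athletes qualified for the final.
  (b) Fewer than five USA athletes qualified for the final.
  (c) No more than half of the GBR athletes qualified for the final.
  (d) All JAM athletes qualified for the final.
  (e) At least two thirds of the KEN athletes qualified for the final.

5

(a) NOR: |A| = 5, |A ∩ B| = 3; needs |A ∩ B| ≥ |A ∖ B| — true.
(b) USA: |A| = 7, |A ∩ B| = 4; needs |A ∩ B| < 5 — true.
(c) GBR: |A| = 8, |A ∩ B| = 4; needs |A ∩ B| ≤ |A ∖ B| — true.
(d) JAM: |A| = 9, |A ∩ B| = 9; needs A ⊆ B, i.e. every element of A is in B (|A ∖ B| = 0) — true.
(e) KEN: |A| = 7, |A ∩ B| = 5; needs |A ∩ B| / |A| ≥ 2/3 — true.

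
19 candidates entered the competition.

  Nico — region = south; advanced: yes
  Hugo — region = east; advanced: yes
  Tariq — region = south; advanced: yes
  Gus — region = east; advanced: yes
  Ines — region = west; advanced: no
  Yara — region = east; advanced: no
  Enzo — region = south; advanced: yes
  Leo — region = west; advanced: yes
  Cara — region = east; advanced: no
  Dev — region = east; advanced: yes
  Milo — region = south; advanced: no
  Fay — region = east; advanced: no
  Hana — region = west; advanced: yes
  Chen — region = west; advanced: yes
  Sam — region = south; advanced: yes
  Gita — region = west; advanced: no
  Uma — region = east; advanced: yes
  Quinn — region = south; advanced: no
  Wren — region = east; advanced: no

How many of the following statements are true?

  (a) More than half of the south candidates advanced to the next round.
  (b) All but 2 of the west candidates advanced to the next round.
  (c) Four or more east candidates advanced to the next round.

(a) south: |A| = 6, |A ∩ B| = 4; needs |A ∩ B| > |A ∖ B| — true.
(b) west: |A| = 5, |A ∩ B| = 3; needs |A ∖ B| = 2 — true.
(c) east: |A| = 8, |A ∩ B| = 4; needs |A ∩ B| ≥ 4 — true.

3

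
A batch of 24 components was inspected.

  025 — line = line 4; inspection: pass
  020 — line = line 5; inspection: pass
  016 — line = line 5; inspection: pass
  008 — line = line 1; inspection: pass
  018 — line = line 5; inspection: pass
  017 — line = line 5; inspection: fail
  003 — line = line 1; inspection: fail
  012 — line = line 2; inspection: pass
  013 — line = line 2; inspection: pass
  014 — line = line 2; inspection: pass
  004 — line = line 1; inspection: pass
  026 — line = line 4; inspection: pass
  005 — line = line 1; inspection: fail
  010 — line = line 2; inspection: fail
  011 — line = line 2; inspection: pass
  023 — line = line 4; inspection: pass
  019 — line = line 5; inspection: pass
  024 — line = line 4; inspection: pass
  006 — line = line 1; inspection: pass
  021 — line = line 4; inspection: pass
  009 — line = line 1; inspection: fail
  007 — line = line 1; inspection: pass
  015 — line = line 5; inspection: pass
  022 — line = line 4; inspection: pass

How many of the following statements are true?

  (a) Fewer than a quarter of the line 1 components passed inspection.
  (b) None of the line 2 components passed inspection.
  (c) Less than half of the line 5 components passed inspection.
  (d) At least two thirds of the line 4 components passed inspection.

(a) line 1: |A| = 7, |A ∩ B| = 4; needs |A ∩ B| / |A| < 1/4 — false.
(b) line 2: |A| = 5, |A ∩ B| = 4; needs A ∩ B = ∅ (|A ∩ B| = 0) — false.
(c) line 5: |A| = 6, |A ∩ B| = 5; needs |A ∩ B| < |A ∖ B| — false.
(d) line 4: |A| = 6, |A ∩ B| = 6; needs |A ∩ B| / |A| ≥ 2/3 — true.

1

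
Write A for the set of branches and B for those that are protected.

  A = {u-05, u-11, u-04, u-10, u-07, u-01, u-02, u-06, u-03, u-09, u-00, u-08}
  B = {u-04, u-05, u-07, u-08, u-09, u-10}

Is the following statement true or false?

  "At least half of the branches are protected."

The determiner here denotes the relation: |A ∩ B| ≥ |A ∖ B|.
A (the restrictor) = {u-05, u-11, u-04, u-10, u-07, u-01, u-02, u-06, u-03, u-09, u-00, u-08}, |A| = 12.
A ∩ B = {u-05, u-04, u-10, u-07, u-09, u-08}, so |A ∩ B| = 6.
A ∖ B = {u-11, u-01, u-02, u-06, u-03, u-00}, so |A ∖ B| = 6.
6 = 6, so the statement is true.

True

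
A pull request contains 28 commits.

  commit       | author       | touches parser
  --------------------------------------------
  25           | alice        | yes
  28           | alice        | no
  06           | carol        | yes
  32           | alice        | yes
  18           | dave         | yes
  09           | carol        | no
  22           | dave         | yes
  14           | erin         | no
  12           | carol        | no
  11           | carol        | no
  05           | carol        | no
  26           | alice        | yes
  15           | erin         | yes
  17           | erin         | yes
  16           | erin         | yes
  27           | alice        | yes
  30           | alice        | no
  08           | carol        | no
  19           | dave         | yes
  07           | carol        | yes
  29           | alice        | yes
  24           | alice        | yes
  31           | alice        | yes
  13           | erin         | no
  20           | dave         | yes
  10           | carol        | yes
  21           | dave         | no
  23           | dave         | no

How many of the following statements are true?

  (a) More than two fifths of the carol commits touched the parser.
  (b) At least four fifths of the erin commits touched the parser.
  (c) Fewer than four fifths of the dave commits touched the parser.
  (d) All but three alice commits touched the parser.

(a) carol: |A| = 8, |A ∩ B| = 3; needs |A ∩ B| / |A| > 2/5 — false.
(b) erin: |A| = 5, |A ∩ B| = 3; needs |A ∩ B| / |A| ≥ 4/5 — false.
(c) dave: |A| = 6, |A ∩ B| = 4; needs |A ∩ B| / |A| < 4/5 — true.
(d) alice: |A| = 9, |A ∩ B| = 7; needs |A ∖ B| = 3 — false.

1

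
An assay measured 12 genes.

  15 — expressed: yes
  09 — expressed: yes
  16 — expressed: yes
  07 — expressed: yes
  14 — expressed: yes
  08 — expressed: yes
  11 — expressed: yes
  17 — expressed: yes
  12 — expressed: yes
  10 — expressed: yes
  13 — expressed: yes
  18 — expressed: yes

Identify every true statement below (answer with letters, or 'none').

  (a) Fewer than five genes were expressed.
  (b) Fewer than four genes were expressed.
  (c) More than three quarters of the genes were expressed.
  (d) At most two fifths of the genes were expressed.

(c)

|A| = 12, |A ∩ B| = 12, |A ∖ B| = 0.
(a) |A ∩ B| < 5: fails.
(b) |A ∩ B| < 4: fails.
(c) |A ∩ B| / |A| > 3/4: holds.
(d) |A ∩ B| / |A| ≤ 2/5: fails.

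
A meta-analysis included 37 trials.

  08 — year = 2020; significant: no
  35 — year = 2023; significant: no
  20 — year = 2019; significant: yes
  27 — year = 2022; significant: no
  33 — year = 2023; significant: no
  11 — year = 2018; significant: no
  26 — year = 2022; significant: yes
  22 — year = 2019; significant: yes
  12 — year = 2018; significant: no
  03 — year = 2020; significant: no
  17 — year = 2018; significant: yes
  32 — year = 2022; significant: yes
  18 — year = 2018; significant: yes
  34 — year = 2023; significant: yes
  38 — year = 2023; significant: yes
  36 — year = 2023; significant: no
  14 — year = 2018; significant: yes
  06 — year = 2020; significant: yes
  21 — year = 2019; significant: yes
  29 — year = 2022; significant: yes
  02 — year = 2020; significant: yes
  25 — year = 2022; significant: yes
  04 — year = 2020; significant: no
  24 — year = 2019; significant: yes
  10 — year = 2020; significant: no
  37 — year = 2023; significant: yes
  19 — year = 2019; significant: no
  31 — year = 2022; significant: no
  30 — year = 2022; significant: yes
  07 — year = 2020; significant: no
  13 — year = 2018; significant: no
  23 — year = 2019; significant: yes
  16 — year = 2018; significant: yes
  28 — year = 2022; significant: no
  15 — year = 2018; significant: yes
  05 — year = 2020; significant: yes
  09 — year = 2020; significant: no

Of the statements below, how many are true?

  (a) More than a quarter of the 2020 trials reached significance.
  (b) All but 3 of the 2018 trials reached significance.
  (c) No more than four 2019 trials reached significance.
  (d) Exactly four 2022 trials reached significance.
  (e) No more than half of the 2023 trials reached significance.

(a) 2020: |A| = 9, |A ∩ B| = 3; needs |A ∩ B| / |A| > 1/4 — true.
(b) 2018: |A| = 8, |A ∩ B| = 5; needs |A ∖ B| = 3 — true.
(c) 2019: |A| = 6, |A ∩ B| = 5; needs |A ∩ B| ≤ 4 — false.
(d) 2022: |A| = 8, |A ∩ B| = 5; needs |A ∩ B| = 4 — false.
(e) 2023: |A| = 6, |A ∩ B| = 3; needs |A ∩ B| ≤ |A ∖ B| — true.

3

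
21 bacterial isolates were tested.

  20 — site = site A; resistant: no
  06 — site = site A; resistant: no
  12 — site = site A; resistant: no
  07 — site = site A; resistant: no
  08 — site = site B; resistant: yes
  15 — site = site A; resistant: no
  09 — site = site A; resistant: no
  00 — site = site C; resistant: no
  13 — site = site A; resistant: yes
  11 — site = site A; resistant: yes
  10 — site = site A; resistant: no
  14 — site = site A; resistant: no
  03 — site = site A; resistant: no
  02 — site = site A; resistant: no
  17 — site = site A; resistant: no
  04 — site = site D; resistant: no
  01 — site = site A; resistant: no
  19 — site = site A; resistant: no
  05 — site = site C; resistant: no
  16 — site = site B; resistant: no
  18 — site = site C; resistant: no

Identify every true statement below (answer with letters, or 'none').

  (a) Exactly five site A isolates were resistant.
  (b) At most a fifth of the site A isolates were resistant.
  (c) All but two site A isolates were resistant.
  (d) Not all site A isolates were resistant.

|A| = 15, |A ∩ B| = 2, |A ∖ B| = 13.
(a) |A ∩ B| = 5: fails.
(b) |A ∩ B| / |A| ≤ 1/5: holds.
(c) |A ∖ B| = 2: fails.
(d) A ⊄ B (|A ∖ B| ≥ 1): holds.

(b), (d)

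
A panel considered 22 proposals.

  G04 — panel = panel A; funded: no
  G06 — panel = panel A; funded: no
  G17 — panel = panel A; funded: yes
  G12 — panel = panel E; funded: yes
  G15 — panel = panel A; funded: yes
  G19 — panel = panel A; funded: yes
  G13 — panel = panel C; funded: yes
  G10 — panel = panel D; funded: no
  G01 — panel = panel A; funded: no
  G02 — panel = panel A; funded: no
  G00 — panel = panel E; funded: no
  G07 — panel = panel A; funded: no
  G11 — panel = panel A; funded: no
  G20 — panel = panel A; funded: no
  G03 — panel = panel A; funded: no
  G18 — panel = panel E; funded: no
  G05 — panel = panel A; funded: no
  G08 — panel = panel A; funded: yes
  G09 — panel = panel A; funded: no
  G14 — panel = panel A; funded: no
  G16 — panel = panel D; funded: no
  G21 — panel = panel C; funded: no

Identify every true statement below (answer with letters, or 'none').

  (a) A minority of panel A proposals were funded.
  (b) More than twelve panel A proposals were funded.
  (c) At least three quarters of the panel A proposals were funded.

|A| = 15, |A ∩ B| = 4, |A ∖ B| = 11.
(a) |A ∩ B| < |A ∖ B|: holds.
(b) |A ∩ B| > 12: fails.
(c) |A ∩ B| / |A| ≥ 3/4: fails.

(a)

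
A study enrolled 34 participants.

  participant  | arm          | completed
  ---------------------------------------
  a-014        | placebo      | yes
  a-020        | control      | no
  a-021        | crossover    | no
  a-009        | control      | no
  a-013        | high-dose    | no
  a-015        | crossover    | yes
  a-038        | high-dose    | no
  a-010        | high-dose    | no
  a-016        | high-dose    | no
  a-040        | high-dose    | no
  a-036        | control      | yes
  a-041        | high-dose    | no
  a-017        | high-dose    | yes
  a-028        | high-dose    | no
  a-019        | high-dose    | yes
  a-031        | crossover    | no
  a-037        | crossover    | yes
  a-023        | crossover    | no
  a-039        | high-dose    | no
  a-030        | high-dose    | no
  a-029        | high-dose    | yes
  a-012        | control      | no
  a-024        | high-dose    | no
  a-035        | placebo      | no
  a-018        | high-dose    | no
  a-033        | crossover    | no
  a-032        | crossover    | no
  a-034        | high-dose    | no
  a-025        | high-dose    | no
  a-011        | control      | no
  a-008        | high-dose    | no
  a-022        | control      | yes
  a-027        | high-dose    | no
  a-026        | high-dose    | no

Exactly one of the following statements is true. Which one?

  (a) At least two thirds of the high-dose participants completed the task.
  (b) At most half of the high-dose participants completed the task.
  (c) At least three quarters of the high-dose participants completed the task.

|A| = 19, |A ∩ B| = 3, |A ∖ B| = 16.
(a) requires |A ∩ B| / |A| ≥ 2/3: false.
(b) requires |A ∩ B| ≤ |A ∖ B|: true.
(c) requires |A ∩ B| / |A| ≥ 3/4: false.

(b)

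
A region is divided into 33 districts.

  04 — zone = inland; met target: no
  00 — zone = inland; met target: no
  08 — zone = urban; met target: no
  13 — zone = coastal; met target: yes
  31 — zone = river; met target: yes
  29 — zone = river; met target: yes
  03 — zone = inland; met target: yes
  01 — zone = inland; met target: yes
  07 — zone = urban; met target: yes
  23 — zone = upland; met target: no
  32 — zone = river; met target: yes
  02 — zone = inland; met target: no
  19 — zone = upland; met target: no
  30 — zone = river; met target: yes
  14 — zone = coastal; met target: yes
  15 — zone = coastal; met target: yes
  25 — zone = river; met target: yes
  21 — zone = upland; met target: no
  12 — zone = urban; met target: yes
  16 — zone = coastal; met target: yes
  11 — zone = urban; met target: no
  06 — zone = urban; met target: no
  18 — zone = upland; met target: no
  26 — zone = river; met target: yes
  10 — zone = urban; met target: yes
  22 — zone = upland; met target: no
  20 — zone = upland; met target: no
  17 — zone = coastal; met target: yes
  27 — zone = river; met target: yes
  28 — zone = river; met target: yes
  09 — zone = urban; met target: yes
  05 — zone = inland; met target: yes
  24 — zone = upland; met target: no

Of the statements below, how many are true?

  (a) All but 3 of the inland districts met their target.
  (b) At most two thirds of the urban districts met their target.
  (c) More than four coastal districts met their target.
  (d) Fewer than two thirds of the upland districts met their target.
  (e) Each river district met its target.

5

(a) inland: |A| = 6, |A ∩ B| = 3; needs |A ∖ B| = 3 — true.
(b) urban: |A| = 7, |A ∩ B| = 4; needs |A ∩ B| / |A| ≤ 2/3 — true.
(c) coastal: |A| = 5, |A ∩ B| = 5; needs |A ∩ B| > 4 — true.
(d) upland: |A| = 7, |A ∩ B| = 0; needs |A ∩ B| / |A| < 2/3 — true.
(e) river: |A| = 8, |A ∩ B| = 8; needs A ⊆ B, i.e. every element of A is in B (|A ∖ B| = 0) — true.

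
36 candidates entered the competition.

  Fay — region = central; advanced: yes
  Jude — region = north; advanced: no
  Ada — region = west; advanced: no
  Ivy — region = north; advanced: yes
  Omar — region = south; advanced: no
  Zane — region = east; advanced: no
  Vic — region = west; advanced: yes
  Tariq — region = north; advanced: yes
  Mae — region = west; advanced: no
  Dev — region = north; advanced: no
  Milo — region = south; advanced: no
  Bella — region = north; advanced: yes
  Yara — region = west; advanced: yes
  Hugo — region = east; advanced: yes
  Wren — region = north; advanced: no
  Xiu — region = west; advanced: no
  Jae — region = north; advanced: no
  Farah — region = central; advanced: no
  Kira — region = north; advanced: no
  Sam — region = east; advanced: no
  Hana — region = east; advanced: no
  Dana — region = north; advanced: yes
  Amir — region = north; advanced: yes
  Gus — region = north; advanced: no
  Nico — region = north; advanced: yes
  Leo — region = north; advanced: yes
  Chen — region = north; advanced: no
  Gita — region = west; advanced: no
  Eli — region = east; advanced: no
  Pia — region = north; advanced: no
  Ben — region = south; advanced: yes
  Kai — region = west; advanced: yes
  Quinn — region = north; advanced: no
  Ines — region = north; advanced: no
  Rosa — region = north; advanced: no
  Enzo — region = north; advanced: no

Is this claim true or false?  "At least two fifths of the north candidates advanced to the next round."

False

Truth condition: |A ∩ B| / |A| ≥ 2/5.
|A| = 19, |A ∩ B| = 7, |A ∖ B| = 12.
|A ∩ B|/|A| = 7/19, so the statement is false.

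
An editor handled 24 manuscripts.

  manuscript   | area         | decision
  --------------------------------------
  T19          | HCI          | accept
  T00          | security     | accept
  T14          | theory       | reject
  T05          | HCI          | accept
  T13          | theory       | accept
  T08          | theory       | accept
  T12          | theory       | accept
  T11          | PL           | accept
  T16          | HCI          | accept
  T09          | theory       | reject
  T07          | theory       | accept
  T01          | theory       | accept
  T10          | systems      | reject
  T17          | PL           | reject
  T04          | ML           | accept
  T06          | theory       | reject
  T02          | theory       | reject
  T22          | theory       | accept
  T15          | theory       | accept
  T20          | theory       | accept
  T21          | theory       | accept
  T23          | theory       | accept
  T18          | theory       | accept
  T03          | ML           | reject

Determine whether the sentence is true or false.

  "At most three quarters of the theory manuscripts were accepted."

True

Truth condition: |A ∩ B| / |A| ≤ 3/4.
|A| = 15, |A ∩ B| = 11, |A ∖ B| = 4.
|A ∩ B|/|A| = 11/15, so the statement is true.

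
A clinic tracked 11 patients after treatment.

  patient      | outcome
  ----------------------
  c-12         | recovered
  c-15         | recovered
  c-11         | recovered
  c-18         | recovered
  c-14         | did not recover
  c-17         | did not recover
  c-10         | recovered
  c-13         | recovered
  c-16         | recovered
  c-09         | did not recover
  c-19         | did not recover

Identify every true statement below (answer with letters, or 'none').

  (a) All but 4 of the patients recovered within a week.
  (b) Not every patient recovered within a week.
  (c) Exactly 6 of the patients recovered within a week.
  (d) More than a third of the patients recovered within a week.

(a), (b), (d)

|A| = 11, |A ∩ B| = 7, |A ∖ B| = 4.
(a) |A ∖ B| = 4: holds.
(b) A ⊄ B (|A ∖ B| ≥ 1): holds.
(c) |A ∩ B| = 6: fails.
(d) |A ∩ B| / |A| > 1/3: holds.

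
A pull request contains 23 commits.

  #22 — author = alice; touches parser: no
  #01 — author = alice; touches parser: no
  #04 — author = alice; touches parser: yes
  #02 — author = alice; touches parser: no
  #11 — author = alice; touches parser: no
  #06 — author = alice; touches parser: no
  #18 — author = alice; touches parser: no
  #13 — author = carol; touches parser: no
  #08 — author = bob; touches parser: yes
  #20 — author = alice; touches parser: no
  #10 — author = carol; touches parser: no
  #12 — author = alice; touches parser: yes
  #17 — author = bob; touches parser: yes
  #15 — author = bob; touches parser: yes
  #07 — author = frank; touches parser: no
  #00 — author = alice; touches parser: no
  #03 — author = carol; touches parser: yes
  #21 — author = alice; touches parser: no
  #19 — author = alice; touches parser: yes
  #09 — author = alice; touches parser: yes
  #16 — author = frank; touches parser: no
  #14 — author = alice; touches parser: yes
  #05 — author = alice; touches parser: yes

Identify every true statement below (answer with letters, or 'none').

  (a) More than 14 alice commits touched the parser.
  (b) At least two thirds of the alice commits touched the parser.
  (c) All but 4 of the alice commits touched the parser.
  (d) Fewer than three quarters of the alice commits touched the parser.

(d)

|A| = 15, |A ∩ B| = 6, |A ∖ B| = 9.
(a) |A ∩ B| > 14: fails.
(b) |A ∩ B| / |A| ≥ 2/3: fails.
(c) |A ∖ B| = 4: fails.
(d) |A ∩ B| / |A| < 3/4: holds.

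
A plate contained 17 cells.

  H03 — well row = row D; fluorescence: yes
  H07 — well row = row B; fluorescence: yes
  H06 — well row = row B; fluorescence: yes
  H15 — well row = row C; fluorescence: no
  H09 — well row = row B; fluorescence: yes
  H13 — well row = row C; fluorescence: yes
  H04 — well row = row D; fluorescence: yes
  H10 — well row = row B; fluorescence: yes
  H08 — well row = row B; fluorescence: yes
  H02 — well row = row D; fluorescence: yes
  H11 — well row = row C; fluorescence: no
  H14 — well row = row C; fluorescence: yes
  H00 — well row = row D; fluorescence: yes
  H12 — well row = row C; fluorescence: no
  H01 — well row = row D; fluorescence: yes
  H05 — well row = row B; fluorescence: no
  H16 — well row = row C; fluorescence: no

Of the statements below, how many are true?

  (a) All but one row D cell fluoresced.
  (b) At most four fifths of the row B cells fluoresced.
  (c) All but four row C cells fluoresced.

(a) row D: |A| = 5, |A ∩ B| = 5; needs |A ∖ B| = 1 — false.
(b) row B: |A| = 6, |A ∩ B| = 5; needs |A ∩ B| / |A| ≤ 4/5 — false.
(c) row C: |A| = 6, |A ∩ B| = 2; needs |A ∖ B| = 4 — true.

1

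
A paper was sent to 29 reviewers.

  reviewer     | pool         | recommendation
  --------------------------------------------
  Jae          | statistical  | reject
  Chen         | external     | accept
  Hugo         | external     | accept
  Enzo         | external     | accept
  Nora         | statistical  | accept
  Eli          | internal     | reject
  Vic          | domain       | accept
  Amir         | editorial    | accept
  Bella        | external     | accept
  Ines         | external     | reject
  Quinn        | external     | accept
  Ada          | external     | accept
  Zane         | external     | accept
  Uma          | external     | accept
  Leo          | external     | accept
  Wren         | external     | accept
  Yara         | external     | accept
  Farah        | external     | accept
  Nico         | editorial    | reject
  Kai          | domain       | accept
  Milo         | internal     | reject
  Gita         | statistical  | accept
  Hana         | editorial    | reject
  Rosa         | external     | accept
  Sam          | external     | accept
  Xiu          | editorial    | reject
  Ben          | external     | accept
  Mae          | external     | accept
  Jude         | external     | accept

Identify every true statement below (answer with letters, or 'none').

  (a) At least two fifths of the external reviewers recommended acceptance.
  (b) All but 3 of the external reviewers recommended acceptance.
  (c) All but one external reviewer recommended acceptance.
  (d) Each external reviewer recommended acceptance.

(a), (c)

|A| = 18, |A ∩ B| = 17, |A ∖ B| = 1.
(a) |A ∩ B| / |A| ≥ 2/5: holds.
(b) |A ∖ B| = 3: fails.
(c) |A ∖ B| = 1: holds.
(d) A ⊆ B, i.e. every element of A is in B (|A ∖ B| = 0): fails.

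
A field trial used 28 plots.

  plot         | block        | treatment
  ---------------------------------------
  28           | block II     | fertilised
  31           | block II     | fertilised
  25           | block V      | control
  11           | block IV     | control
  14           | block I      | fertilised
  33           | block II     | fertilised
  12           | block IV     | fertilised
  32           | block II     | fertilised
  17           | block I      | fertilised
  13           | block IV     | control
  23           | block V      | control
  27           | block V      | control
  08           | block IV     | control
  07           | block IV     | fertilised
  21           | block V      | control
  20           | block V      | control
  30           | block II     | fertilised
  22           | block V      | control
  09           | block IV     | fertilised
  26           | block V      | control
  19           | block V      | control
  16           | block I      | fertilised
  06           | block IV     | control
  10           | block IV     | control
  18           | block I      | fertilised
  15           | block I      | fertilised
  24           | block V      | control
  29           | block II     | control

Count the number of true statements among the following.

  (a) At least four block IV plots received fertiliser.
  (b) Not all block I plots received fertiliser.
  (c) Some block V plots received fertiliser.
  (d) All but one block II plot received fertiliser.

(a) block IV: |A| = 8, |A ∩ B| = 3; needs |A ∩ B| ≥ 4 — false.
(b) block I: |A| = 5, |A ∩ B| = 5; needs A ⊄ B (|A ∖ B| ≥ 1) — false.
(c) block V: |A| = 9, |A ∩ B| = 0; needs A ∩ B ≠ ∅ (|A ∩ B| ≥ 1) — false.
(d) block II: |A| = 6, |A ∩ B| = 5; needs |A ∖ B| = 1 — true.

1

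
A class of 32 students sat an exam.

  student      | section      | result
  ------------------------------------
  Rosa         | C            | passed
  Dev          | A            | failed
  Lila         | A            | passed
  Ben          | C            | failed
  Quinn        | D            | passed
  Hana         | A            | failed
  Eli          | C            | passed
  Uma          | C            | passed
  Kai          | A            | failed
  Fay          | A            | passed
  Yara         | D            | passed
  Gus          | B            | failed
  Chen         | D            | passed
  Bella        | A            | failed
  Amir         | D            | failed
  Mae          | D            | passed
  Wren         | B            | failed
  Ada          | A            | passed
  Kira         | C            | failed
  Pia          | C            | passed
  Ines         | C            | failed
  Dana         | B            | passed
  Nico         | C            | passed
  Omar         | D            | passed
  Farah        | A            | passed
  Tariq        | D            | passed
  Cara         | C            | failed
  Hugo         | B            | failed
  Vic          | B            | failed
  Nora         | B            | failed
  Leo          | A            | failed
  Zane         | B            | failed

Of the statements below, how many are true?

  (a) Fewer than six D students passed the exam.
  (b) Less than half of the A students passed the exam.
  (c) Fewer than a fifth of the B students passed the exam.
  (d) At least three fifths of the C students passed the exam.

2

(a) D: |A| = 7, |A ∩ B| = 6; needs |A ∩ B| < 6 — false.
(b) A: |A| = 9, |A ∩ B| = 4; needs |A ∩ B| < |A ∖ B| — true.
(c) B: |A| = 7, |A ∩ B| = 1; needs |A ∩ B| / |A| < 1/5 — true.
(d) C: |A| = 9, |A ∩ B| = 5; needs |A ∩ B| / |A| ≥ 3/5 — false.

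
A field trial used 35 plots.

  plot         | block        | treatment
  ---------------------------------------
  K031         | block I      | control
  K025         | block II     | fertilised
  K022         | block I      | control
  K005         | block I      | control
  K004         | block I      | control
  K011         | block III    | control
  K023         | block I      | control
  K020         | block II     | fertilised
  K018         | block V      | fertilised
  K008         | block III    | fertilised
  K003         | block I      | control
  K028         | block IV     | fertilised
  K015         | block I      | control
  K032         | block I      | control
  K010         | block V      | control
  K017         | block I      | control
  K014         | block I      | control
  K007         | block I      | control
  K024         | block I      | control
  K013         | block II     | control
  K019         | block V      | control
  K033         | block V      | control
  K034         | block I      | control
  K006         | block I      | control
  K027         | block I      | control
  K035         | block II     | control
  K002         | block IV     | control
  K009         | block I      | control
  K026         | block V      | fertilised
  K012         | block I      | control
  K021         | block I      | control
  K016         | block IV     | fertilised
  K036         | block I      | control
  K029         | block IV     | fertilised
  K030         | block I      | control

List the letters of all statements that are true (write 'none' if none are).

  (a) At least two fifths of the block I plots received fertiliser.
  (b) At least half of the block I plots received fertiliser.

none

|A| = 20, |A ∩ B| = 0, |A ∖ B| = 20.
(a) |A ∩ B| / |A| ≥ 2/5: fails.
(b) |A ∩ B| ≥ |A ∖ B|: fails.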